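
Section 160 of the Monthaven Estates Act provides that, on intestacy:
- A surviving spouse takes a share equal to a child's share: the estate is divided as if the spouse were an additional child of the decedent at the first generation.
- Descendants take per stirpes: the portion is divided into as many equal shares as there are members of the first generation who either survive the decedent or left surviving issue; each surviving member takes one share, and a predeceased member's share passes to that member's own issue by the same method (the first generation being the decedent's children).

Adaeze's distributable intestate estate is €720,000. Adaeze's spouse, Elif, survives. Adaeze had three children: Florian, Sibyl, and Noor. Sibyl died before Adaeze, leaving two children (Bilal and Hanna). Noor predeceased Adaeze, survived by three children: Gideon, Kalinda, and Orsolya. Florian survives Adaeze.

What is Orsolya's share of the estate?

Orsolya receives €60,000.

The spouse counts as an additional share at the children's level, so there are 4 primary shares of €180,000. Elif takes one such share (€180,000).
The children's combined portion (€540,000) is divided into 3 shares of €180,000: Florian takes €180,000; Sibyl's €180,000 share passes to Sibyl's issue; Noor's €180,000 share passes to Noor's issue.
Sibyl's share (€180,000) is divided into 2 shares of €90,000: Bilal and Hanna each take €90,000.
Noor's share (€180,000) is divided into 3 shares of €60,000: Gideon, Kalinda, and Orsolya each take €60,000.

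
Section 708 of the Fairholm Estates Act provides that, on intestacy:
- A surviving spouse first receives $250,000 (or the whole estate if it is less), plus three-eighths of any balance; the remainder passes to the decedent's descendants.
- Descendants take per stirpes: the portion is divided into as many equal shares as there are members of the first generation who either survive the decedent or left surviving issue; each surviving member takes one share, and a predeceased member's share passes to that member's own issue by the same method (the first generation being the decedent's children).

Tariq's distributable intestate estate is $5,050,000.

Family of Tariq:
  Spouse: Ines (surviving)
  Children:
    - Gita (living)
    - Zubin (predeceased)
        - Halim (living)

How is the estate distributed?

Ines: $2,050,000; Gita: $1,500,000; Halim: $1,500,000

Ines first takes $250,000, leaving a balance of $4,800,000. Ines then takes three-eighths of the balance ($1,800,000), for a total of $2,050,000. The remaining $3,000,000 passes to the descendants.
The descendants' portion ($3,000,000) is divided into 2 shares of $1,500,000: Gita takes $1,500,000; Zubin's $1,500,000 share passes to Zubin's issue.
Zubin's share ($1,500,000) passes entirely to Halim.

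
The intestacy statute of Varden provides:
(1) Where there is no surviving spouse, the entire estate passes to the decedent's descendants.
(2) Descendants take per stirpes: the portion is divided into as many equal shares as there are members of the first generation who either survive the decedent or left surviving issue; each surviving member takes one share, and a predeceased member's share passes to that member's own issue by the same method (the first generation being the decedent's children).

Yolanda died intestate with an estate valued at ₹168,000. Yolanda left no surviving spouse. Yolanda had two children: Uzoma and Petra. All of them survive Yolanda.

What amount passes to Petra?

Petra receives ₹84,000.

The entire ₹168,000 passes to the descendants.
That amount (₹168,000) is divided into 2 shares of ₹84,000: Uzoma and Petra each take ₹84,000.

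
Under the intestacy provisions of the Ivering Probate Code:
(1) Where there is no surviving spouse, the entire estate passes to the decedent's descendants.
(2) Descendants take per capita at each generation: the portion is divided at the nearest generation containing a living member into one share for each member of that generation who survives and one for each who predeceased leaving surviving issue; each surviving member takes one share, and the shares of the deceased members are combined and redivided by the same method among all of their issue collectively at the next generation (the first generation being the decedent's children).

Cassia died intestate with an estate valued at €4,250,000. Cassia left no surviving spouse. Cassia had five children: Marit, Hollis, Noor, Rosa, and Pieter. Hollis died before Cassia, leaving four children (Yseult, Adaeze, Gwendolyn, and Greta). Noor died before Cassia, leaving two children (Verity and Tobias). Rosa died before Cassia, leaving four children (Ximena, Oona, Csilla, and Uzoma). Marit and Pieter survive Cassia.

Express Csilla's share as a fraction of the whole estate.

The entire €4,250,000 passes to the descendants.
That amount (€4,250,000) is divided at the children's generation into 5 shares of €850,000. Marit and Pieter each take €850,000. The 3 shares of the deceased (Hollis, Noor, and Rosa) are combined into a pool of €2,550,000.
That pool (€2,550,000) is divided at the grandchildren's generation equally among Yseult, Adaeze, Gwendolyn, Greta, Verity, Tobias, Ximena, Oona, Csilla, and Uzoma: €255,000 each.

Csilla receives 3/50 of the estate.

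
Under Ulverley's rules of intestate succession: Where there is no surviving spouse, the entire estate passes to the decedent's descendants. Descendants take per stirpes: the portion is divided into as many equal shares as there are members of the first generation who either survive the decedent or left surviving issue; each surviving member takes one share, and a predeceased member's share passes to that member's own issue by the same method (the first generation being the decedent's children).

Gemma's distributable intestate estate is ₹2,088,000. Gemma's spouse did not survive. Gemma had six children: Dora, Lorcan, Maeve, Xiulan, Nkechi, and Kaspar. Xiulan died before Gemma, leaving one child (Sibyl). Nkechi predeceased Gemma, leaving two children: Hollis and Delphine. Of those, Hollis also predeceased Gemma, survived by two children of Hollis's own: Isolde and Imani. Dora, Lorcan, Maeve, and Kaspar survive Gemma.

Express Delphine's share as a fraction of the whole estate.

The entire ₹2,088,000 passes to the descendants.
That amount (₹2,088,000) is divided into 6 shares of ₹348,000: Dora, Lorcan, Maeve, and Kaspar each take ₹348,000; Xiulan's ₹348,000 share passes to Xiulan's issue; Nkechi's ₹348,000 share passes to Nkechi's issue.
Xiulan's share (₹348,000) passes entirely to Sibyl.
Nkechi's share (₹348,000) is divided into 2 shares of ₹174,000: Delphine takes ₹174,000; Hollis's ₹174,000 share passes to Hollis's issue.
Hollis's share (₹174,000) is divided into 2 shares of ₹87,000: Isolde and Imani each take ₹87,000.

Delphine receives 1/12 of the estate.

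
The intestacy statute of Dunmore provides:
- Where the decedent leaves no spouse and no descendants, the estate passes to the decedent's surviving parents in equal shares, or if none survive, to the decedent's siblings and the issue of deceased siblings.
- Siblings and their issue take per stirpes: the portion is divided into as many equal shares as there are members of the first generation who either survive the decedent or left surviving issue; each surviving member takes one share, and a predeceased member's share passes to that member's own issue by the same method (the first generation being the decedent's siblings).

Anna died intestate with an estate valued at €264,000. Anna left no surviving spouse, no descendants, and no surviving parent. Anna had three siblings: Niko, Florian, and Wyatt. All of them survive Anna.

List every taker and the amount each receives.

Niko: €88,000; Florian: €88,000; Wyatt: €88,000

The entire €264,000 passes to the siblings and their issue.
That amount (€264,000) is divided into 3 shares of €88,000: Niko, Florian, and Wyatt each take €88,000.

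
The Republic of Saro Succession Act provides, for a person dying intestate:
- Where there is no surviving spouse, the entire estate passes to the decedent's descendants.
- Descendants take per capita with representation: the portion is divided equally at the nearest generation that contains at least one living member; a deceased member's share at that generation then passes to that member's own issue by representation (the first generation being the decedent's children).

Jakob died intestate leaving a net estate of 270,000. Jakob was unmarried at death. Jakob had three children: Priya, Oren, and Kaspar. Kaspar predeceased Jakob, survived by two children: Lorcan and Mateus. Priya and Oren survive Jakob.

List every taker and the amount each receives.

Priya: 90,000; Oren: 90,000; Lorcan: 45,000; Mateus: 45,000

The entire 270,000 passes to the descendants.
That amount (270,000) is divided into 3 shares of 90,000: Priya and Oren each take 90,000; Kaspar's 90,000 share passes to Kaspar's issue.
Kaspar's share (90,000) is divided into 2 shares of 45,000: Lorcan and Mateus each take 45,000.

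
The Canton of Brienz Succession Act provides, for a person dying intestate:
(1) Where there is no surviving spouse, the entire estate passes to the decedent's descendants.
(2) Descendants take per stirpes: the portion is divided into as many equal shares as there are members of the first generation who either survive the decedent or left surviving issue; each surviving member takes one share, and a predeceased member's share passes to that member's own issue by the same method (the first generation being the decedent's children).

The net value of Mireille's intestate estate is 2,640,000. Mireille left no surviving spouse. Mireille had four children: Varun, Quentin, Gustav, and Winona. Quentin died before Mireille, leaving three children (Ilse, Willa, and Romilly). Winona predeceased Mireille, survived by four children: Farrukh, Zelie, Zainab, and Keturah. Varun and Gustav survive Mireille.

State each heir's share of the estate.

Varun: 660,000; Ilse: 220,000; Willa: 220,000; Romilly: 220,000; Gustav: 660,000; Farrukh: 165,000; Zelie: 165,000; Zainab: 165,000; Keturah: 165,000

The entire 2,640,000 passes to the descendants.
That amount (2,640,000) is divided into 4 shares of 660,000: Varun and Gustav each take 660,000; Quentin's 660,000 share passes to Quentin's issue; Winona's 660,000 share passes to Winona's issue.
Quentin's share (660,000) is divided into 3 shares of 220,000: Ilse, Willa, and Romilly each take 220,000.
Winona's share (660,000) is divided into 4 shares of 165,000: Farrukh, Zelie, Zainab, and Keturah each take 165,000.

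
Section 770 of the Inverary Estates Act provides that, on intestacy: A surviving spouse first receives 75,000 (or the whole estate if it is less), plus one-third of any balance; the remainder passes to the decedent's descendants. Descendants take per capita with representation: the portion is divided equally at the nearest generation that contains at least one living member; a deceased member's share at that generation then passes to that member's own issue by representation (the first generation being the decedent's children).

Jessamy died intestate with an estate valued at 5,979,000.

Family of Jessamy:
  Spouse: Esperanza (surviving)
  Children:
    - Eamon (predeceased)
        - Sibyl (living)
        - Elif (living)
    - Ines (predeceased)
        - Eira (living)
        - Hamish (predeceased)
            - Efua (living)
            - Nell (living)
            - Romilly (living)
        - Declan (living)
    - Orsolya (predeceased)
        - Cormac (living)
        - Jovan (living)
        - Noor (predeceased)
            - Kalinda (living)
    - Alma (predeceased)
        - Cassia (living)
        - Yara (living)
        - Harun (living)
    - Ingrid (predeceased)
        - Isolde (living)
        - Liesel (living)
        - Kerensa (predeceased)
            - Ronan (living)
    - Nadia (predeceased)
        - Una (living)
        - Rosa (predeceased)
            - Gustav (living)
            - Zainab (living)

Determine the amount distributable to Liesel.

Esperanza first takes 75,000, leaving a balance of 5,904,000. Esperanza then takes one-third of the balance (1,968,000), for a total of 2,043,000. The remaining 3,936,000 passes to the descendants.
No child survives, so the initial division is made at the grandchildren's generation.
The descendants' portion (3,936,000) is divided into 16 shares of 246,000: Sibyl, Elif, Eira, Declan, Cormac, Jovan, Cassia, Yara, Harun, Isolde, Liesel, and Una each take 246,000; Hamish's 246,000 share passes to Hamish's issue; Noor's 246,000 share passes to Noor's issue; Kerensa's 246,000 share passes to Kerensa's issue; Rosa's 246,000 share passes to Rosa's issue.
Hamish's share (246,000) is divided into 3 shares of 82,000: Efua, Nell, and Romilly each take 82,000.
Noor's share (246,000) passes entirely to Kalinda.
Kerensa's share (246,000) passes entirely to Ronan.
Rosa's share (246,000) is divided into 2 shares of 123,000: Gustav and Zainab each take 123,000.

Liesel receives 246,000.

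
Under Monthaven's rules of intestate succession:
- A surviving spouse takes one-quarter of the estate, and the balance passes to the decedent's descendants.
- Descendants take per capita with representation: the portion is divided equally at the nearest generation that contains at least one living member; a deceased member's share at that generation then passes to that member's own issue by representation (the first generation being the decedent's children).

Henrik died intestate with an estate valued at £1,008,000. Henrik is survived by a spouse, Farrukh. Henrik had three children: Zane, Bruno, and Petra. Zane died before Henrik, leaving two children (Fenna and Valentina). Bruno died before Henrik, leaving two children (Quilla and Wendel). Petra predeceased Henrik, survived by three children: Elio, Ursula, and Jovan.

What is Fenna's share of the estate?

Farrukh takes one-quarter of £1,008,000 = £252,000. The remaining £756,000 passes to the descendants.
No child survives, so the initial division is made at the grandchildren's generation.
The descendants' portion (£756,000) is divided into 7 shares of £108,000: Fenna, Valentina, Quilla, Wendel, Elio, Ursula, and Jovan each take £108,000.

Fenna receives £108,000.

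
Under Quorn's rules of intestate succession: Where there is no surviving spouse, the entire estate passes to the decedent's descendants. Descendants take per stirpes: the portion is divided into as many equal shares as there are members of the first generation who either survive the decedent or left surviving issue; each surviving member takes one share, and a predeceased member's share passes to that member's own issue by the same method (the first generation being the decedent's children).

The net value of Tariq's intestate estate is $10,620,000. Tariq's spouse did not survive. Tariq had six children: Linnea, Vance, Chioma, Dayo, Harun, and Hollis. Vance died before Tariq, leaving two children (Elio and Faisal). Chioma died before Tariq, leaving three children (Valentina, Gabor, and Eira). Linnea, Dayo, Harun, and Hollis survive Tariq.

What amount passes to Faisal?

Faisal receives $885,000.

The entire $10,620,000 passes to the descendants.
That amount ($10,620,000) is divided into 6 shares of $1,770,000: Linnea, Dayo, Harun, and Hollis each take $1,770,000; Vance's $1,770,000 share passes to Vance's issue; Chioma's $1,770,000 share passes to Chioma's issue.
Vance's share ($1,770,000) is divided into 2 shares of $885,000: Elio and Faisal each take $885,000.
Chioma's share ($1,770,000) is divided into 3 shares of $590,000: Valentina, Gabor, and Eira each take $590,000.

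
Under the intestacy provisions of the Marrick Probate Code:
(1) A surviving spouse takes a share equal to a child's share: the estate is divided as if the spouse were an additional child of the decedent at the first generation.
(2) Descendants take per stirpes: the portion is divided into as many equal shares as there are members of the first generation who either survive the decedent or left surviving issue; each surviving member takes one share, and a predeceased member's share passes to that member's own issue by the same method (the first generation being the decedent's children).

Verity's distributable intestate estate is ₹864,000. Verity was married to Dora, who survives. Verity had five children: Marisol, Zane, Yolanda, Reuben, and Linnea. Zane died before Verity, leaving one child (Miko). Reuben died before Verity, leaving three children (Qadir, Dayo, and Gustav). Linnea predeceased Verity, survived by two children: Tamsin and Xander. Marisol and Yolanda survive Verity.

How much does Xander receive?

Xander receives ₹72,000.

The spouse counts as an additional share at the children's level, so there are 6 primary shares of ₹144,000. Dora takes one such share (₹144,000).
The children's combined portion (₹720,000) is divided into 5 shares of ₹144,000: Marisol and Yolanda each take ₹144,000; Zane's ₹144,000 share passes to Zane's issue; Reuben's ₹144,000 share passes to Reuben's issue; Linnea's ₹144,000 share passes to Linnea's issue.
Zane's share (₹144,000) passes entirely to Miko.
Reuben's share (₹144,000) is divided into 3 shares of ₹48,000: Qadir, Dayo, and Gustav each take ₹48,000.
Linnea's share (₹144,000) is divided into 2 shares of ₹72,000: Tamsin and Xander each take ₹72,000.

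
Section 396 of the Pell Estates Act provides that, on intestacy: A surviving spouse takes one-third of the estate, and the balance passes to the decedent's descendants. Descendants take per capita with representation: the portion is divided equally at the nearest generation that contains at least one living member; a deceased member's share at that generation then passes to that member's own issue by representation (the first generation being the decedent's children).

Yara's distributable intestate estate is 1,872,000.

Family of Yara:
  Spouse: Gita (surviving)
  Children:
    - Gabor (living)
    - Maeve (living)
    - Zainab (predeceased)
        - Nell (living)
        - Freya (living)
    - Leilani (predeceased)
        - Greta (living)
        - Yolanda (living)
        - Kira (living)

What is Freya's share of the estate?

Freya receives 156,000.

Gita takes one-third of 1,872,000 = 624,000. The remaining 1,248,000 passes to the descendants.
The descendants' portion (1,248,000) is divided into 4 shares of 312,000: Gabor and Maeve each take 312,000; Zainab's 312,000 share passes to Zainab's issue; Leilani's 312,000 share passes to Leilani's issue.
Zainab's share (312,000) is divided into 2 shares of 156,000: Nell and Freya each take 156,000.
Leilani's share (312,000) is divided into 3 shares of 104,000: Greta, Yolanda, and Kira each take 104,000.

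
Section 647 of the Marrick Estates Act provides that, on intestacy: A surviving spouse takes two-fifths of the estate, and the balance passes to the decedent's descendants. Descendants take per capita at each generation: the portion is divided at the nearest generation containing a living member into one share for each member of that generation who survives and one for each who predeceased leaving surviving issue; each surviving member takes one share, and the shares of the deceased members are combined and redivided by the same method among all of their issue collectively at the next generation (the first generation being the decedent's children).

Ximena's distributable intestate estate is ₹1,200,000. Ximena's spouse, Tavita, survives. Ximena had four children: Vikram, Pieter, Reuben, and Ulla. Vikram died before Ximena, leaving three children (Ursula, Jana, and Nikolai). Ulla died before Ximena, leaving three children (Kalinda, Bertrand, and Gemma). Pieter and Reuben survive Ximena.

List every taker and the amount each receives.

Tavita: ₹480,000; Ursula: ₹60,000; Jana: ₹60,000; Nikolai: ₹60,000; Pieter: ₹180,000; Reuben: ₹180,000; Kalinda: ₹60,000; Bertrand: ₹60,000; Gemma: ₹60,000

Tavita takes two-fifths of ₹1,200,000 = ₹480,000. The remaining ₹720,000 passes to the descendants.
The descendants' portion (₹720,000) is divided at the children's generation into 4 shares of ₹180,000. Pieter and Reuben each take ₹180,000. The 2 shares of the deceased (Vikram and Ulla) are combined into a pool of ₹360,000.
That pool (₹360,000) is divided at the grandchildren's generation equally among Ursula, Jana, Nikolai, Kalinda, Bertrand, and Gemma: ₹60,000 each.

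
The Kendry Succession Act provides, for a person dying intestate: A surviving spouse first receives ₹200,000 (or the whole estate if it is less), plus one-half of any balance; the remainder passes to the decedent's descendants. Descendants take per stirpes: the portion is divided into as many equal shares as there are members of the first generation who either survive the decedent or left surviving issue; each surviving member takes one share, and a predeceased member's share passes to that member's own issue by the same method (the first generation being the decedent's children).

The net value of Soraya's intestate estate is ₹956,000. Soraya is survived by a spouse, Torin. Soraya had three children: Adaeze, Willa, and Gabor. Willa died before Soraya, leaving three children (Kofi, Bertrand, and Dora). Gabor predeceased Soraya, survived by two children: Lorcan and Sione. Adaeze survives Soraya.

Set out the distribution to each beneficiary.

Torin: ₹578,000; Adaeze: ₹126,000; Kofi: ₹42,000; Bertrand: ₹42,000; Dora: ₹42,000; Lorcan: ₹63,000; Sione: ₹63,000

Torin first takes ₹200,000, leaving a balance of ₹756,000. Torin then takes one-half of the balance (₹378,000), for a total of ₹578,000. The remaining ₹378,000 passes to the descendants.
The descendants' portion (₹378,000) is divided into 3 shares of ₹126,000: Adaeze takes ₹126,000; Willa's ₹126,000 share passes to Willa's issue; Gabor's ₹126,000 share passes to Gabor's issue.
Willa's share (₹126,000) is divided into 3 shares of ₹42,000: Kofi, Bertrand, and Dora each take ₹42,000.
Gabor's share (₹126,000) is divided into 2 shares of ₹63,000: Lorcan and Sione each take ₹63,000.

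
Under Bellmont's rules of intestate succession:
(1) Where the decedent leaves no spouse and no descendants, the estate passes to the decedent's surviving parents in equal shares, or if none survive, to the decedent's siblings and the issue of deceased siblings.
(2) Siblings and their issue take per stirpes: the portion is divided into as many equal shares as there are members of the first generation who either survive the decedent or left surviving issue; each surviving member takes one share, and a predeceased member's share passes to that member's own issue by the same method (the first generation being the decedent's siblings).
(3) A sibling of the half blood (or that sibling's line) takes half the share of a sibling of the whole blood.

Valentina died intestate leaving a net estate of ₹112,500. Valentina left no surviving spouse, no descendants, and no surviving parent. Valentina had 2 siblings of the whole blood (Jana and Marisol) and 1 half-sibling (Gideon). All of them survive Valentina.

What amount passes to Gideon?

The entire ₹112,500 passes to the siblings and their issue.
Counting each half-blood sibling's line as half a unit, there are 5/2 units in ₹112,500, so one unit is ₹45,000. Whole-blood lines (Jana and Marisol) take ₹45,000 each; half-blood lines (Gideon) take ₹22,500 each.

Gideon receives ₹22,500.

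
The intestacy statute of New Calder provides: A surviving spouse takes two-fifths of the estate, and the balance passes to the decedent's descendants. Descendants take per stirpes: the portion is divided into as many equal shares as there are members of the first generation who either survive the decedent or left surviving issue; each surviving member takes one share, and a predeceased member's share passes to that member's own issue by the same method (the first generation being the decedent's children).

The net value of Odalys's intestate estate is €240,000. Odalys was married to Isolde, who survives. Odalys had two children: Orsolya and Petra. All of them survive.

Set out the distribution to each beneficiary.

Isolde: €96,000; Orsolya: €72,000; Petra: €72,000

Isolde takes two-fifths of €240,000 = €96,000. The remaining €144,000 passes to the descendants.
The descendants' portion (€144,000) is divided into 2 shares of €72,000: Orsolya and Petra each take €72,000.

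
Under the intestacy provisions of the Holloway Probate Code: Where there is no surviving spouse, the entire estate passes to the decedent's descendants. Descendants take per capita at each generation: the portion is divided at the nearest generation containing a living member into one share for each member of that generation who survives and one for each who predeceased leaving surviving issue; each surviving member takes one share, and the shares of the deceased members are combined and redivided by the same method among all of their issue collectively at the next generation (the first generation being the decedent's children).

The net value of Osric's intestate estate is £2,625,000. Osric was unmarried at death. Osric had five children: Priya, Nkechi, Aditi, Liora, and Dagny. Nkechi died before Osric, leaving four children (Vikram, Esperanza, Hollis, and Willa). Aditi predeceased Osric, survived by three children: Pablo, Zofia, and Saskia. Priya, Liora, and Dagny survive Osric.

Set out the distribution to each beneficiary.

Priya: £525,000; Vikram: £150,000; Esperanza: £150,000; Hollis: £150,000; Willa: £150,000; Pablo: £150,000; Zofia: £150,000; Saskia: £150,000; Liora: £525,000; Dagny: £525,000

The entire £2,625,000 passes to the descendants.
That amount (£2,625,000) is divided at the children's generation into 5 shares of £525,000. Priya, Liora, and Dagny each take £525,000. The 2 shares of the deceased (Nkechi and Aditi) are combined into a pool of £1,050,000.
That pool (£1,050,000) is divided at the grandchildren's generation equally among Vikram, Esperanza, Hollis, Willa, Pablo, Zofia, and Saskia: £150,000 each.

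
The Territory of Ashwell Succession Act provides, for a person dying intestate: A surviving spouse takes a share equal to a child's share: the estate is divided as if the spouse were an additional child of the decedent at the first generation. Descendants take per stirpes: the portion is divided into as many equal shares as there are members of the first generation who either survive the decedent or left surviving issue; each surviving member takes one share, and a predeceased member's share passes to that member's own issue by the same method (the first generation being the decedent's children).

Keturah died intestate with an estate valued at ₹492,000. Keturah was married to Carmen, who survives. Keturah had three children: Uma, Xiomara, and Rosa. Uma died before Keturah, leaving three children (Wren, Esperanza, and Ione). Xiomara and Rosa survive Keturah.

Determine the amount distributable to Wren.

The spouse counts as an additional share at the children's level, so there are 4 primary shares of ₹123,000. Carmen takes one such share (₹123,000).
The children's combined portion (₹369,000) is divided into 3 shares of ₹123,000: Xiomara and Rosa each take ₹123,000; Uma's ₹123,000 share passes to Uma's issue.
Uma's share (₹123,000) is divided into 3 shares of ₹41,000: Wren, Esperanza, and Ione each take ₹41,000.

Wren receives ₹41,000.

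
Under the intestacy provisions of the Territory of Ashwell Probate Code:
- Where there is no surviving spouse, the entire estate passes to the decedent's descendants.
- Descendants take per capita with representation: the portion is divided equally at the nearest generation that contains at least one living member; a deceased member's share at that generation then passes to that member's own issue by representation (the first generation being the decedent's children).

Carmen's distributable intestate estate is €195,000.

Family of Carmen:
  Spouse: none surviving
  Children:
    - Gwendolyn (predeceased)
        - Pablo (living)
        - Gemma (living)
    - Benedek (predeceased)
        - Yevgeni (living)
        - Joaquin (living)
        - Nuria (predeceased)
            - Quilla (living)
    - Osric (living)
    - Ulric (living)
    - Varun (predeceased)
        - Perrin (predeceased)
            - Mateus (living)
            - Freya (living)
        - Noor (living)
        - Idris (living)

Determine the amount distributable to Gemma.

Gemma receives €19,500.

The entire €195,000 passes to the descendants.
That amount (€195,000) is divided into 5 shares of €39,000: Osric and Ulric each take €39,000; Gwendolyn's €39,000 share passes to Gwendolyn's issue; Benedek's €39,000 share passes to Benedek's issue; Varun's €39,000 share passes to Varun's issue.
Gwendolyn's share (€39,000) is divided into 2 shares of €19,500: Pablo and Gemma each take €19,500.
Benedek's share (€39,000) is divided into 3 shares of €13,000: Yevgeni and Joaquin each take €13,000; Nuria's €13,000 share passes to Nuria's issue.
Nuria's share (€13,000) passes entirely to Quilla.
Varun's share (€39,000) is divided into 3 shares of €13,000: Noor and Idris each take €13,000; Perrin's €13,000 share passes to Perrin's issue.
Perrin's share (€13,000) is divided into 2 shares of €6,500: Mateus and Freya each take €6,500.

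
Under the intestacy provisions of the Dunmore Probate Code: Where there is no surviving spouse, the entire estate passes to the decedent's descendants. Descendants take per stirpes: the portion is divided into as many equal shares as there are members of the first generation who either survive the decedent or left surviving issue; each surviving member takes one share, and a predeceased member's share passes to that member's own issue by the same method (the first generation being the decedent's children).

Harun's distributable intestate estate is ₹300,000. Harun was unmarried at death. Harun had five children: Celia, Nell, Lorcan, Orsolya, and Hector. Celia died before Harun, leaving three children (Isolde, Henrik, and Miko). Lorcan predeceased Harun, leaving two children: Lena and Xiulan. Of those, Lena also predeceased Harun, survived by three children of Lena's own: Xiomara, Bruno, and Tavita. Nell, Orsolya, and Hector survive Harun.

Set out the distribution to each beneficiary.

The entire ₹300,000 passes to the descendants.
That amount (₹300,000) is divided into 5 shares of ₹60,000: Nell, Orsolya, and Hector each take ₹60,000; Celia's ₹60,000 share passes to Celia's issue; Lorcan's ₹60,000 share passes to Lorcan's issue.
Celia's share (₹60,000) is divided into 3 shares of ₹20,000: Isolde, Henrik, and Miko each take ₹20,000.
Lorcan's share (₹60,000) is divided into 2 shares of ₹30,000: Xiulan takes ₹30,000; Lena's ₹30,000 share passes to Lena's issue.
Lena's share (₹30,000) is divided into 3 shares of ₹10,000: Xiomara, Bruno, and Tavita each take ₹10,000.

Isolde: ₹20,000; Henrik: ₹20,000; Miko: ₹20,000; Nell: ₹60,000; Xiomara: ₹10,000; Bruno: ₹10,000; Tavita: ₹10,000; Xiulan: ₹30,000; Orsolya: ₹60,000; Hector: ₹60,000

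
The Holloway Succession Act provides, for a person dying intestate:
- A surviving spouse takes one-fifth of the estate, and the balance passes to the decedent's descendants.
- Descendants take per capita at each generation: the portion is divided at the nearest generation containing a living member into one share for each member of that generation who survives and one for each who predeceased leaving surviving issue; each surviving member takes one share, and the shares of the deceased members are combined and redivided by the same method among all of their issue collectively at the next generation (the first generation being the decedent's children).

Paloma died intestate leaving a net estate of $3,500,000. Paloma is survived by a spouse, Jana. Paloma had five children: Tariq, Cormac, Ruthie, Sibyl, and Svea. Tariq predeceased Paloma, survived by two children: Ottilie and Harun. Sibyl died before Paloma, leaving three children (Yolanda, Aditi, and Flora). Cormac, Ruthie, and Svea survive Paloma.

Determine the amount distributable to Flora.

Jana takes one-fifth of $3,500,000 = $700,000. The remaining $2,800,000 passes to the descendants.
The descendants' portion ($2,800,000) is divided at the children's generation into 5 shares of $560,000. Cormac, Ruthie, and Svea each take $560,000. The 2 shares of the deceased (Tariq and Sibyl) are combined into a pool of $1,120,000.
That pool ($1,120,000) is divided at the grandchildren's generation equally among Ottilie, Harun, Yolanda, Aditi, and Flora: $224,000 each.

Flora receives $224,000.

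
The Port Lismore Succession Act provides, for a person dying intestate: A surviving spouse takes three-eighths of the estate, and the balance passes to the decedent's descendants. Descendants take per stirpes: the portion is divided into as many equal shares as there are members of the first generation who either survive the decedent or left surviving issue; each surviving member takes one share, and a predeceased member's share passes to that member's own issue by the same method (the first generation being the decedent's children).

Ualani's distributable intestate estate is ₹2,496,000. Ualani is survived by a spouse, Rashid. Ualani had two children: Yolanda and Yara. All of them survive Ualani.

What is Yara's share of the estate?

Rashid takes three-eighths of ₹2,496,000 = ₹936,000. The remaining ₹1,560,000 passes to the descendants.
The descendants' portion (₹1,560,000) is divided into 2 shares of ₹780,000: Yolanda and Yara each take ₹780,000.

Yara receives ₹780,000.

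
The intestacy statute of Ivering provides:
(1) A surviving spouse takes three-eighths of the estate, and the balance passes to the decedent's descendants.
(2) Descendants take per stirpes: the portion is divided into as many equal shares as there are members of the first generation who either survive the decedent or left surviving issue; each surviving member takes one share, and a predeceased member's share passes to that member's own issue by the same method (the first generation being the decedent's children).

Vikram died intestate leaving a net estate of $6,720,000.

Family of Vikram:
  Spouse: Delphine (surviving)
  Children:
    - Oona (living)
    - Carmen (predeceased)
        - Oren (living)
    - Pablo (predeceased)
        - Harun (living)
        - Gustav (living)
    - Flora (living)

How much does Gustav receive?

Gustav receives $525,000.

Delphine takes three-eighths of $6,720,000 = $2,520,000. The remaining $4,200,000 passes to the descendants.
The descendants' portion ($4,200,000) is divided into 4 shares of $1,050,000: Oona and Flora each take $1,050,000; Carmen's $1,050,000 share passes to Carmen's issue; Pablo's $1,050,000 share passes to Pablo's issue.
Carmen's share ($1,050,000) passes entirely to Oren.
Pablo's share ($1,050,000) is divided into 2 shares of $525,000: Harun and Gustav each take $525,000.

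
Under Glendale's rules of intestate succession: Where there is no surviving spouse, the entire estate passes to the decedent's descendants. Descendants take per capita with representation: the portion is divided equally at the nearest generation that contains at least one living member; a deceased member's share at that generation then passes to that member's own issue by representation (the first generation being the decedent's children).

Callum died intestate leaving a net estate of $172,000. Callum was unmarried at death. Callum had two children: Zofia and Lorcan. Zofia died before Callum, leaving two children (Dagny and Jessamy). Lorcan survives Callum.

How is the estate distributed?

The entire $172,000 passes to the descendants.
That amount ($172,000) is divided into 2 shares of $86,000: Lorcan takes $86,000; Zofia's $86,000 share passes to Zofia's issue.
Zofia's share ($86,000) is divided into 2 shares of $43,000: Dagny and Jessamy each take $43,000.

Dagny: $43,000; Jessamy: $43,000; Lorcan: $86,000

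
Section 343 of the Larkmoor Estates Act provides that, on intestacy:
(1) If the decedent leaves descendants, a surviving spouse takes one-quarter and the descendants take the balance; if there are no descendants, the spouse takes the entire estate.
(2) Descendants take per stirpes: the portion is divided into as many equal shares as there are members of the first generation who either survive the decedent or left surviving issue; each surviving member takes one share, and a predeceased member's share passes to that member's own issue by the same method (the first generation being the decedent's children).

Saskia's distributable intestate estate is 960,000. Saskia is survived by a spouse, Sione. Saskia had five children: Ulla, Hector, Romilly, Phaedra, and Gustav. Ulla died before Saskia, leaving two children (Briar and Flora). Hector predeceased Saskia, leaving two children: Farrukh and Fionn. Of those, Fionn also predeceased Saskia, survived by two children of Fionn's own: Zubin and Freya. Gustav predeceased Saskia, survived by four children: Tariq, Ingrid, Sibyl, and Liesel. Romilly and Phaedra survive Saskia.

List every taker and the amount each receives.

Sione: 240,000; Briar: 72,000; Flora: 72,000; Farrukh: 72,000; Zubin: 36,000; Freya: 36,000; Romilly: 144,000; Phaedra: 144,000; Tariq: 36,000; Ingrid: 36,000; Sibyl: 36,000; Liesel: 36,000

Sione takes one-quarter of 960,000 = 240,000. The remaining 720,000 passes to the descendants.
The descendants' portion (720,000) is divided into 5 shares of 144,000: Romilly and Phaedra each take 144,000; Ulla's 144,000 share passes to Ulla's issue; Hector's 144,000 share passes to Hector's issue; Gustav's 144,000 share passes to Gustav's issue.
Ulla's share (144,000) is divided into 2 shares of 72,000: Briar and Flora each take 72,000.
Hector's share (144,000) is divided into 2 shares of 72,000: Farrukh takes 72,000; Fionn's 72,000 share passes to Fionn's issue.
Fionn's share (72,000) is divided into 2 shares of 36,000: Zubin and Freya each take 36,000.
Gustav's share (144,000) is divided into 4 shares of 36,000: Tariq, Ingrid, Sibyl, and Liesel each take 36,000.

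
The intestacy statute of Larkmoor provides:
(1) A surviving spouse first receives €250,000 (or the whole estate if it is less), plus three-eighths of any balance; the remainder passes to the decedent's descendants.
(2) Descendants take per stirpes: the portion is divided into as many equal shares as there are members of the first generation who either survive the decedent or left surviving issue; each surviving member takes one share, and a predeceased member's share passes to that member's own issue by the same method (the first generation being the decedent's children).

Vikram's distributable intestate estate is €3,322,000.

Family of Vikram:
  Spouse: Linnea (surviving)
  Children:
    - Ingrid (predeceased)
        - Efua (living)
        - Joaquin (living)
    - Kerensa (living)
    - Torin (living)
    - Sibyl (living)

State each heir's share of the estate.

Linnea: €1,402,000; Efua: €240,000; Joaquin: €240,000; Kerensa: €480,000; Torin: €480,000; Sibyl: €480,000

Linnea first takes €250,000, leaving a balance of €3,072,000. Linnea then takes three-eighths of the balance (€1,152,000), for a total of €1,402,000. The remaining €1,920,000 passes to the descendants.
The descendants' portion (€1,920,000) is divided into 4 shares of €480,000: Kerensa, Torin, and Sibyl each take €480,000; Ingrid's €480,000 share passes to Ingrid's issue.
Ingrid's share (€480,000) is divided into 2 shares of €240,000: Efua and Joaquin each take €240,000.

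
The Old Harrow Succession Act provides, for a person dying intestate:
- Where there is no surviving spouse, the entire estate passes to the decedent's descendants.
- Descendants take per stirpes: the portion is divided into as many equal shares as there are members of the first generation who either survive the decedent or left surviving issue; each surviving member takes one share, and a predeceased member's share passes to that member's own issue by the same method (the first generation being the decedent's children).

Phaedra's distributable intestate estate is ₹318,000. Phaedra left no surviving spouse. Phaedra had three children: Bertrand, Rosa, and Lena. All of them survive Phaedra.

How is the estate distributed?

Bertrand: ₹106,000; Rosa: ₹106,000; Lena: ₹106,000

The entire ₹318,000 passes to the descendants.
That amount (₹318,000) is divided into 3 shares of ₹106,000: Bertrand, Rosa, and Lena each take ₹106,000.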